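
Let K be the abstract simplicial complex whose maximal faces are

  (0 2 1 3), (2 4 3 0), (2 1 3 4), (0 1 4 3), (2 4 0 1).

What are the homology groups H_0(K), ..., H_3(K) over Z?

H_0 ≅ Z,  H_1 = 0,  H_2 = 0,  H_3 ≅ Z.

Order the vertices as 0 < 1 < 2 < 3 < 4. Listing each simplex with vertices in this order, K has dimension 3 with simplices:

  0-simplices (5): [0], [1], [2], [3], [4]
  1-simplices (10): [0,1], [0,2], [0,3], [0,4], [1,2], [1,3], [1,4], [2,3], [2,4], [3,4]
  2-simplices (10): [0,1,2], [0,1,3], [0,1,4], [0,2,3], [0,2,4], [0,3,4], [1,2,3], [1,2,4], [1,3,4], [2,3,4]
  3-simplices (5): [0,1,2,3], [0,1,2,4], [0,1,3,4], [0,2,3,4], [1,2,3,4]

so the chain groups are C_0 ≅ Z^5, C_1 ≅ Z^10, C_2 ≅ Z^10, C_3 ≅ Z^5.

Boundary ∂_1: C_1 → C_0 sends each edge [p,q] (with p < q) to q − p. For instance
  ∂[0,2] = [2] − [0].
As a 5×10 matrix over Z this has rank 4, with invariant factors (1,1,1,1).

∂_2: C_2 → C_1 maps a triangle to the signed sum of its edges. For instance
  ∂[1,3,4] = [3,4] − [1,4] + [1,3],
  ∂[1,2,4] = [2,4] − [1,4] + [1,2].
As a 10×10 matrix over Z this has rank 6, with invariant factors (1,1,1,1,1,1).

The boundary map ∂_3: C_3 → C_2 sends each 3-simplex σ to the alternating sum Σ_i (−1)^i (σ with its i-th vertex removed). For instance
  ∂[0,1,2,4] = [1,2,4] − [0,2,4] + [0,1,4] − [0,1,2],
  ∂[1,2,3,4] = [2,3,4] − [1,3,4] + [1,2,4] − [1,2,3].
The 10×5 boundary matrix has rank 4 and Smith normal form diag(1,1,1,1).

Now H_k = ker ∂_k / im ∂_{k+1}, so:

  H_0: rank C_0 − rank ∂_1 = 5 − 4 = 1, and the invariant factors of ∂_1 are all 1, so H_0 = Z.
  H_1: rank ker ∂_1 − rank ∂_2 = (10 − 4) − 6 = 0, and the invariant factors of ∂_2 are all 1, so H_1 = 0.
  H_2: rank ker ∂_2 − rank ∂_3 = (10 − 6) − 4 = 0, and the invariant factors of ∂_3 are all 1, so H_2 = 0.
  H_3: rank ker ∂_3 − rank ∂_4 = (5 − 4) − 0 = 1, and there is no ∂_4, so H_3 = Z.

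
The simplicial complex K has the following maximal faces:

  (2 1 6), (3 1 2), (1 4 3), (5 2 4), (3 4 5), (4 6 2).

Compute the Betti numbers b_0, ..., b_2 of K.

Fix the vertex order 1 < 2 < 3 < 4 < 5 < 6 and write every simplex with vertices in increasing order. Then dim K = 2 and the simplices of K are:

  0-simplices (6): [1], [2], [3], [4], [5], [6]
  1-simplices (12): [1,2], [1,3], [1,4], [1,6], [2,3], [2,4], [2,5], [2,6], [3,4], [3,5], [4,5], [4,6]
  2-simplices (6): [1,2,3], [1,2,6], [1,3,4], [2,4,5], [2,4,6], [3,4,5]

so the chain groups are C_0 ≅ Z^6, C_1 ≅ Z^12, C_2 ≅ Z^6.

Boundary ∂_1: C_1 → C_0 is given by ∂[p,q] = [q] − [p]. For instance
  ∂[1,4] = [4] − [1].
This gives a 6×12 integer matrix of rank 5; reducing to Smith normal form yields diagonal entries (1,1,1,1,1).

The boundary map ∂_2: C_2 → C_1 sends each 2-simplex [p,q,r] to [q,r] − [p,r] + [p,q]. For instance
  ∂[1,2,6] = [2,6] − [1,6] + [1,2],
  ∂[3,4,5] = [4,5] − [3,5] + [3,4].
This gives a 12×6 integer matrix of rank 6; reducing to Smith normal form yields diagonal entries (1,1,1,1,1,1).

Computing H_k = (kernel of ∂_k) / (image of ∂_{k+1}):

  H_0: rank C_0 − rank ∂_1 = 6 − 5 = 1, and the invariant factors of ∂_1 are all 1, so H_0 = Z.
  H_1: rank ker ∂_1 − rank ∂_2 = (12 − 5) − 6 = 1, and the invariant factors of ∂_2 are all 1, so H_1 = Z.
  H_2: rank ker ∂_2 − rank ∂_3 = (6 − 6) − 0 = 0, and there is no ∂_3, so H_2 = 0.

As a check, the Euler characteristic is 6 − 12 + 6 = 0, which agrees with 1 − 1 + 0 = 0.
(K is a triangulation of the cylinder S^1 x I.)

Hence the Betti numbers are b_0 = 1, b_1 = 1, b_2 = 0.

b_0 = 1, b_1 = 1, b_2 = 0.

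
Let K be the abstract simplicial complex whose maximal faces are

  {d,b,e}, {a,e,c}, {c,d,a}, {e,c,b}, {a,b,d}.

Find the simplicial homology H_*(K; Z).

We work with the vertex ordering a < b < c < d < e. The simplices of K, each written with vertices in increasing order, are:

  0-simplices (5): a, b, c, d, e
  1-simplices (10): ab, ac, ad, ae, bc, bd, be, cd, ce, de
  2-simplices (5): abd, acd, ace, bce, bde

giving chain groups C_0 ≅ Z^5, C_1 ≅ Z^10, C_2 ≅ Z^5.

The boundary map ∂_1: C_1 → C_0 maps an edge to its endpoints' difference, ∂[p,q] = q − p.
The resulting 5×10 matrix has rank 4, and its Smith normal form has invariant factors (1,1,1,1).

∂_2: C_2 → C_1 maps a triangle to the signed sum of its edges. For instance
  ∂bde = de − be + bd,
  ∂acd = cd − ad + ac.
The resulting 10×5 matrix has rank 5, and its Smith normal form has invariant factors (1,1,1,1,1).

From H_k ≅ ker(∂_k) / im(∂_{k+1}) we obtain:

  H_0: rank C_0 − rank ∂_1 = 5 − 4 = 1, and the invariant factors of ∂_1 are all 1, so H_0 = Z.
  H_1: rank ker ∂_1 − rank ∂_2 = (10 − 4) − 5 = 1, and the invariant factors of ∂_2 are all 1, so H_1 = Z.
  H_2: rank ker ∂_2 − rank ∂_3 = (5 − 5) − 0 = 0, and there is no ∂_3, so H_2 = 0.

H_0 ≅ Z,  H_1 ≅ Z,  H_2 = 0.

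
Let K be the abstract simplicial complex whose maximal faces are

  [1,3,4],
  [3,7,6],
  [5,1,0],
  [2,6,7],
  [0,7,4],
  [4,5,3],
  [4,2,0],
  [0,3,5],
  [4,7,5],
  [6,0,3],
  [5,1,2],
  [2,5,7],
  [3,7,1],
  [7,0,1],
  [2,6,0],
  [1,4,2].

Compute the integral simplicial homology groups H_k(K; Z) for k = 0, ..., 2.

Fix the vertex order 0 < 1 < 2 < 3 < 4 < 5 < 6 < 7 and write every simplex with vertices in increasing order. Then dim K = 2 and the simplices of K are:

  0-simplices (8): [0], [1], [2], [3], [4], [5], [6], [7]
  1-simplices (24): (24 of them)
  2-simplices (16): [0,1,5], [0,1,7], [0,2,4], [0,2,6], [0,3,5], [0,3,6], [0,4,7], [1,2,4], [1,2,5], [1,3,4], [1,3,7], [2,5,7], [2,6,7], [3,4,5], [3,6,7], [4,5,7]

so the chain groups are C_0 ≅ Z^8, C_1 ≅ Z^24, C_2 ≅ Z^16.

∂_1: C_1 → C_0 is given by ∂[p,q] = [q] − [p]. For instance
  ∂[2,7] = [7] − [2].
This gives a 8×24 integer matrix of rank 7; reducing to Smith normal form yields diagonal entries (1,1,1,1,1,1,1).

Boundary ∂_2: C_2 → C_1 maps a triangle to the signed sum of its edges. For instance
  ∂[0,3,5] = [3,5] − [0,5] + [0,3],
  ∂[0,4,7] = [4,7] − [0,7] + [0,4].
This gives a 24×16 integer matrix of rank 15; reducing to Smith normal form yields diagonal entries (1,1,1,1,1,1,1,1,1,1,1,1,1,1,1).

Reading off H_k = ker ∂_k / im ∂_{k+1}:

  H_0: rank C_0 − rank ∂_1 = 8 − 7 = 1, and the invariant factors of ∂_1 are all 1, so H_0 ≅ Z.
  H_1: rank ker ∂_1 − rank ∂_2 = (24 − 7) − 15 = 2, and the invariant factors of ∂_2 are all 1, so H_1 ≅ Z^2.
  H_2: rank ker ∂_2 − rank ∂_3 = (16 − 15) − 0 = 1, and there is no ∂_3, so H_2 ≅ Z.

As a check, the Euler characteristic is 8 − 24 + 16 = 0, which agrees with 1 − 2 + 1 = 0.

H_0 ≅ Z,  H_1 ≅ Z^2,  H_2 ≅ Z.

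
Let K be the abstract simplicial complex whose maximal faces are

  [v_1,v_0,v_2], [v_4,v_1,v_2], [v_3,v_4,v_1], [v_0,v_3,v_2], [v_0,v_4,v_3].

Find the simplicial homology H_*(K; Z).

Fix the vertex order v_0 < v_1 < v_2 < v_3 < v_4 and write every simplex with vertices in increasing order. Then dim K = 2 and the simplices of K are:

  0-simplices (5): [v_0], [v_1], [v_2], [v_3], [v_4]
  1-simplices (10): [v_0,v_1], [v_0,v_2], [v_0,v_3], [v_0,v_4], [v_1,v_2], [v_1,v_3], [v_1,v_4], [v_2,v_3], [v_2,v_4], [v_3,v_4]
  2-simplices (5): [v_0,v_1,v_2], [v_0,v_2,v_3], [v_0,v_3,v_4], [v_1,v_2,v_4], [v_1,v_3,v_4]

Hence C_0 ≅ Z^5, C_1 ≅ Z^10, C_2 ≅ Z^5.

∂_1: C_1 → C_0 maps an edge to its endpoints' difference, ∂[p,q] = q − p. For instance
  ∂[v_1,v_2] = [v_2] − [v_1].
The 5×10 boundary matrix has rank 4 and Smith normal form diag(1,1,1,1).

∂_2: C_2 → C_1 maps a triangle to the signed sum of its edges. For instance
  ∂[v_0,v_1,v_2] = [v_1,v_2] − [v_0,v_2] + [v_0,v_1],
  ∂[v_0,v_3,v_4] = [v_3,v_4] − [v_0,v_4] + [v_0,v_3].
The resulting 10×5 matrix has rank 5, and its Smith normal form has invariant factors (1,1,1,1,1).

Reading off H_k = ker ∂_k / im ∂_{k+1}:

  H_0: rank C_0 − rank ∂_1 = 5 − 4 = 1, and the invariant factors of ∂_1 are all 1, so H_0 = Z.
  H_1: rank ker ∂_1 − rank ∂_2 = (10 − 4) − 5 = 1, and the invariant factors of ∂_2 are all 1, so H_1 = Z.
  H_2: rank ker ∂_2 − rank ∂_3 = (5 − 5) − 0 = 0, and there is no ∂_3, so H_2 = 0.

As a check, the Euler characteristic is 5 − 10 + 5 = 0, which agrees with 1 − 1 + 0 = 0.
(K is a triangulation of the Möbius band.)

H_0 ≅ Z,  H_1 ≅ Z,  H_2 = 0.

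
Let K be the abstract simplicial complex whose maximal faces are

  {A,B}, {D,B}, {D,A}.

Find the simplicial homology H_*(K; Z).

H_0 = Z,  H_1 = Z.

We work with the vertex ordering A < B < D. The simplices of K, each written with vertices in increasing order, are:

  0-simplices (3): A, B, D
  1-simplices (3): AB, AD, BD

giving chain groups C_0 ≅ Z^3, C_1 ≅ Z^3.

Boundary ∂_1: C_1 → C_0 is given by ∂[p,q] = [q] − [p]. For instance
  ∂AB = B − A.
This gives a 3×3 integer matrix of rank 2; reducing to Smith normal form yields diagonal entries (1,1).

Computing H_k = (kernel of ∂_k) / (image of ∂_{k+1}):

  H_0: rank C_0 − rank ∂_1 = 3 − 2 = 1, and the invariant factors of ∂_1 are all 1, so H_0 ≅ Z.
  H_1: rank ker ∂_1 − rank ∂_2 = (3 − 2) − 0 = 1, and there is no ∂_2, so H_1 ≅ Z.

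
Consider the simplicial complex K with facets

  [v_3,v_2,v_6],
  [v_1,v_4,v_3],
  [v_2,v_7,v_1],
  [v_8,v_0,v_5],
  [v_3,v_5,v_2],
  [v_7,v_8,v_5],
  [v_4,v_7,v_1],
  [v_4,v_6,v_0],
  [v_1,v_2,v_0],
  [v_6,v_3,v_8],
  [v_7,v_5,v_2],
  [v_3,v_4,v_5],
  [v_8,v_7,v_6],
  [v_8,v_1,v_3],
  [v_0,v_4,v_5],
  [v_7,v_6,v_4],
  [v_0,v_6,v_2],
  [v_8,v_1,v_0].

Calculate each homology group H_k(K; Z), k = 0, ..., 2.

H_0 = Z,  H_1 = Z^2,  H_2 = Z.

Fix the vertex order v_0 < v_1 < v_2 < v_3 < v_4 < v_5 < v_6 < v_7 < v_8 and write every simplex with vertices in increasing order. Then dim K = 2 and the simplices of K are:

  0-simplices (9): [v_0], [v_1], [v_2], [v_3], [v_4], [v_5], [v_6], [v_7], [v_8]
  1-simplices (27): (27 of them)
  2-simplices (18): (18 of them)

Hence C_0 ≅ Z^9, C_1 ≅ Z^27, C_2 ≅ Z^18.

Boundary ∂_1: C_1 → C_0 maps an edge to its endpoints' difference, ∂[p,q] = q − p. For instance
  ∂[v_1,v_7] = [v_7] − [v_1].
The 9×27 boundary matrix has rank 8 and Smith normal form diag(1,1,1,1,1,1,1,1).

The boundary map ∂_2: C_2 → C_1 maps a triangle to the signed sum of its edges. For instance
  ∂[v_1,v_4,v_7] = [v_4,v_7] − [v_1,v_7] + [v_1,v_4],
  ∂[v_0,v_1,v_2] = [v_1,v_2] − [v_0,v_2] + [v_0,v_1].
The 27×18 boundary matrix has rank 17 and Smith normal form diag(1,1,1,1,1,1,1,1,1,1,1,1,1,1,1,1,1).

Now H_k = ker ∂_k / im ∂_{k+1}, so:

  H_0: rank C_0 − rank ∂_1 = 9 − 8 = 1, and the invariant factors of ∂_1 are all 1, so H_0 ≅ Z.
  H_1: rank ker ∂_1 − rank ∂_2 = (27 − 8) − 17 = 2, and the invariant factors of ∂_2 are all 1, so H_1 ≅ Z^2.
  H_2: rank ker ∂_2 − rank ∂_3 = (18 − 17) − 0 = 1, and there is no ∂_3, so H_2 ≅ Z.

(K is a triangulation of the torus T^2.)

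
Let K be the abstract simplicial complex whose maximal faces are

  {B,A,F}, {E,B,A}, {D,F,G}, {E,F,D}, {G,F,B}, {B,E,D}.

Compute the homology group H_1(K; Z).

H_1 = Z.

Take the total order A < B < D < E < F < G on the vertex set. Then K (dimension 2) consists of the simplices:

  0-simplices (6): A, B, D, E, F, G
  1-simplices (12): AB, AE, AF, BD, BE, BF, BG, DE, DF, DG, EF, FG
  2-simplices (6): ABE, ABF, BDE, BFG, DEF, DFG

so the chain groups are C_0 ≅ Z^6, C_1 ≅ Z^12, C_2 ≅ Z^6.

∂_1: C_1 → C_0 maps an edge to its endpoints' difference, ∂[p,q] = q − p. For instance
  ∂FG = G − F.
The resulting 6×12 matrix has rank 5, and its Smith normal form has invariant factors (1,1,1,1,1).

The boundary map ∂_2: C_2 → C_1 sends each 2-simplex [p,q,r] to [q,r] − [p,r] + [p,q]. For instance
  ∂DEF = EF − DF + DE,
  ∂ABE = BE − AE + AB.
This gives a 12×6 integer matrix of rank 6; reducing to Smith normal form yields diagonal entries (1,1,1,1,1,1).

Computing H_k = (kernel of ∂_k) / (image of ∂_{k+1}):

  H_1: rank ker ∂_1 − rank ∂_2 = (12 − 5) − 6 = 1, and the invariant factors of ∂_2 are all 1, so H_1 = Z.

(K is a triangulation of the cylinder S^1 x I.)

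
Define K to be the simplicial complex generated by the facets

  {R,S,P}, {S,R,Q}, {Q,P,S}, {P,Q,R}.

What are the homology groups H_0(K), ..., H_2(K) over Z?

Take the total order P < Q < R < S on the vertex set. Then K (dimension 2) consists of the simplices:

  0-simplices (4): P, Q, R, S
  1-simplices (6): PQ, PR, PS, QR, QS, RS
  2-simplices (4): PQR, PQS, PRS, QRS

so the chain groups are C_0 ≅ Z^4, C_1 ≅ Z^6, C_2 ≅ Z^4.

Boundary ∂_1: C_1 → C_0 sends each edge [p,q] (with p < q) to q − p. For instance
  ∂PQ = Q − P.
This gives a 4×6 integer matrix of rank 3; reducing to Smith normal form yields diagonal entries (1,1,1).

The boundary map ∂_2: C_2 → C_1 sends each 2-simplex [p,q,r] to [q,r] − [p,r] + [p,q]. For instance
  ∂PQS = QS − PS + PQ,
  ∂QRS = RS − QS + QR.
The resulting 6×4 matrix has rank 3, and its Smith normal form has invariant factors (1,1,1).

Now H_k = ker ∂_k / im ∂_{k+1}, so:

  H_0: rank C_0 − rank ∂_1 = 4 − 3 = 1, and the invariant factors of ∂_1 are all 1, so H_0 = Z.
  H_1: rank ker ∂_1 − rank ∂_2 = (6 − 3) − 3 = 0, and the invariant factors of ∂_2 are all 1, so H_1 = 0.
  H_2: rank ker ∂_2 − rank ∂_3 = (4 − 3) − 0 = 1, and there is no ∂_3, so H_2 = Z.

H_0 = Z,  H_1 = 0,  H_2 = Z.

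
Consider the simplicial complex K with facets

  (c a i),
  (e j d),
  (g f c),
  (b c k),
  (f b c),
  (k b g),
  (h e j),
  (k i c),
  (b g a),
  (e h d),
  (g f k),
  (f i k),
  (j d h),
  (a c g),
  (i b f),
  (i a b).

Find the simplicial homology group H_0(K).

H_0 = Z^2.

We work with the vertex ordering a < b < c < d < e < f < g < h < i < j < k. The simplices of K, each written with vertices in increasing order, are:

  0-simplices (11): a, b, c, d, e, f, g, h, i, j, k
  1-simplices (24): ab, ac, ag, ai, bc, bf, bg, bi, bk, cf, cg, ci, ck, de, dh, dj, eh, ej, fg, fi, fk, gk, hj, ik
  2-simplices (16): abg, abi, acg, aci, bcf, bck, bfi, bgk, cfg, cik, deh, dej, dhj, ehj, fgk, fik

so the chain groups are C_0 ≅ Z^11, C_1 ≅ Z^24, C_2 ≅ Z^16.

The boundary map ∂_1: C_1 → C_0 maps an edge to its endpoints' difference, ∂[p,q] = q − p.
This gives a 11×24 integer matrix of rank 9; reducing to Smith normal form yields diagonal entries (1,1,1,1,1,1,1,1,1).

The boundary map ∂_2: C_2 → C_1 maps a triangle to the signed sum of its edges. For instance
  ∂abg = bg − ag + ab,
  ∂cfg = fg − cg + cf.
The resulting 24×16 matrix has rank 15, and its Smith normal form has invariant factors (1,1,1,1,1,1,1,1,1,1,1,1,1,1,2).

Reading off H_k = ker ∂_k / im ∂_{k+1}:

  H_0: rank C_0 − rank ∂_1 = 11 − 9 = 2, and the invariant factors of ∂_1 are all 1, so H_0 = Z^2.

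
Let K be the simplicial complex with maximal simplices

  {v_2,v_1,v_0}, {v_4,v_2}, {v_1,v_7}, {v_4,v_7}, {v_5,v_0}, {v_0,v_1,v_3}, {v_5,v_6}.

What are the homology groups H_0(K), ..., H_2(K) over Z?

H_0 = Z,  H_1 = Z,  H_2 = 0.

K has 8 vertices, 10 edges, 2 triangles.
rank ∂_0 = 0, rank ∂_1 = 7 ⇒ b_0 = 8 − 0 − 7 = 1; all invariant factors of ∂_1 are 1 so no torsion. So H_0 = Z.
rank ∂_1 = 7, rank ∂_2 = 2 ⇒ b_1 = 10 − 7 − 2 = 1; all invariant factors of ∂_2 are 1 so no torsion. So H_1 = Z.
rank ∂_2 = 2, rank ∂_3 = 0 ⇒ b_2 = 2 − 2 − 0 = 0. So H_2 = 0.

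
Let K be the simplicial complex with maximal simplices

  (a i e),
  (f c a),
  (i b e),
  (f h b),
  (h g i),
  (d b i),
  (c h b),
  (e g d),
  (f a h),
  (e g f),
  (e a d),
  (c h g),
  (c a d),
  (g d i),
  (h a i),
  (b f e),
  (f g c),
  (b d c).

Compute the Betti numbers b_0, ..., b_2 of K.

Fix the vertex order a < b < c < d < e < f < g < h < i and write every simplex with vertices in increasing order. Then dim K = 2 and the simplices of K are:

  0-simplices (9): a, b, c, d, e, f, g, h, i
  1-simplices (27): ac, ad, ae, af, ah, ai, bc, bd, be, bf, bh, bi, cd, cf, cg, ch, de, dg, di, ef, eg, ei, fg, fh, gh, gi, hi
  2-simplices (18): acd, acf, ade, aei, afh, ahi, bcd, bch, bdi, bef, bei, bfh, cfg, cgh, deg, dgi, efg, ghi

so the chain groups are C_0 ≅ Z^9, C_1 ≅ Z^27, C_2 ≅ Z^18.

∂_1: C_1 → C_0 sends each edge [p,q] (with p < q) to q − p. For instance
  ∂fg = g − f.
This gives a 9×27 integer matrix of rank 8; reducing to Smith normal form yields diagonal entries (1,1,1,1,1,1,1,1).

Boundary ∂_2: C_2 → C_1 sends each 2-simplex [p,q,r] to [q,r] − [p,r] + [p,q]. For instance
  ∂bfh = fh − bh + bf,
  ∂cfg = fg − cg + cf.
The 27×18 boundary matrix has rank 18 and Smith normal form diag(1,1,1,1,1,1,1,1,1,1,1,1,1,1,1,1,1,2).

Now H_k = ker ∂_k / im ∂_{k+1}, so:

  H_0: rank C_0 − rank ∂_1 = 9 − 8 = 1, and the invariant factors of ∂_1 are all 1, so H_0 ≅ Z.
  H_1: rank ker ∂_1 − rank ∂_2 = (27 − 8) − 18 = 1, and ∂_2 has invariant factor 2 > 1, so H_1 ≅ Z ⊕ Z/2Z.
  H_2: rank ker ∂_2 − rank ∂_3 = (18 − 18) − 0 = 0, and there is no ∂_3, so H_2 ≅ 0.

Hence the Betti numbers are b_0 = 1, b_1 = 1, b_2 = 0.

b_0 = 1, b_1 = 1, b_2 = 0.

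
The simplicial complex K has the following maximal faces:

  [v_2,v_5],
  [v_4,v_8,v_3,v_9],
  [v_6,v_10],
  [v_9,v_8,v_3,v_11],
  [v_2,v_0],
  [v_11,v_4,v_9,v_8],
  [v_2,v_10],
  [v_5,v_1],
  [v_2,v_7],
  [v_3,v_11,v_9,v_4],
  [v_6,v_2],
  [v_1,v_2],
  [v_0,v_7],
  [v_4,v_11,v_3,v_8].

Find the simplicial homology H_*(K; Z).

H_0 = Z^2,  H_1 = Z^3,  H_2 = 0,  H_3 = Z.

Fix the vertex order v_0 < v_1 < v_2 < v_3 < v_4 < v_5 < v_6 < v_7 < v_8 < v_9 < v_10 < v_11 and write every simplex with vertices in increasing order. Then dim K = 3 and the simplices of K are:

  0-simplices (12): [v_0], [v_1], [v_2], [v_3], [v_4], [v_5], [v_6], [v_7], [v_8], [v_9], [v_10], [v_11]
  1-simplices (19): (19 of them)
  2-simplices (10): [v_3,v_4,v_8], [v_3,v_4,v_9], [v_3,v_4,v_11], [v_3,v_8,v_9], [v_3,v_8,v_11], [v_3,v_9,v_11], [v_4,v_8,v_9], [v_4,v_8,v_11], [v_4,v_9,v_11], [v_8,v_9,v_11]
  3-simplices (5): [v_3,v_4,v_8,v_9], [v_3,v_4,v_8,v_11], [v_3,v_4,v_9,v_11], [v_3,v_8,v_9,v_11], [v_4,v_8,v_9,v_11]

Hence C_0 ≅ Z^12, C_1 ≅ Z^19, C_2 ≅ Z^10, C_3 ≅ Z^5.

Boundary ∂_1: C_1 → C_0 maps an edge to its endpoints' difference, ∂[p,q] = q − p.
The 12×19 boundary matrix has rank 10 and Smith normal form diag(1,1,1,1,1,1,1,1,1,1).

Boundary ∂_2: C_2 → C_1 acts by ∂[p,q,r] = [q,r] − [p,r] + [p,q]. For instance
  ∂[v_4,v_8,v_9] = [v_8,v_9] − [v_4,v_9] + [v_4,v_8],
  ∂[v_3,v_4,v_8] = [v_4,v_8] − [v_3,v_8] + [v_3,v_4].
The 19×10 boundary matrix has rank 6 and Smith normal form diag(1,1,1,1,1,1).

The boundary map ∂_3: C_3 → C_2 sends each 3-simplex σ to the alternating sum Σ_i (−1)^i (σ with its i-th vertex removed). For instance
  ∂[v_4,v_8,v_9,v_11] = [v_8,v_9,v_11] − [v_4,v_9,v_11] + [v_4,v_8,v_11] − [v_4,v_8,v_9],
  ∂[v_3,v_4,v_8,v_11] = [v_4,v_8,v_11] − [v_3,v_8,v_11] + [v_3,v_4,v_11] − [v_3,v_4,v_8].
The resulting 10×5 matrix has rank 4, and its Smith normal form has invariant factors (1,1,1,1).

Reading off H_k = ker ∂_k / im ∂_{k+1}:

  H_0: rank C_0 − rank ∂_1 = 12 − 10 = 2, and the invariant factors of ∂_1 are all 1, so H_0 ≅ Z^2.
  H_1: rank ker ∂_1 − rank ∂_2 = (19 − 10) − 6 = 3, and the invariant factors of ∂_2 are all 1, so H_1 ≅ Z^3.
  H_2: rank ker ∂_2 − rank ∂_3 = (10 − 6) − 4 = 0, and the invariant factors of ∂_3 are all 1, so H_2 ≅ 0.
  H_3: rank ker ∂_3 − rank ∂_4 = (5 − 4) − 0 = 1, and there is no ∂_4, so H_3 ≅ Z.

(K is a triangulation of the disjoint union of the 3-sphere S^3 and a wedge of 3 circles.)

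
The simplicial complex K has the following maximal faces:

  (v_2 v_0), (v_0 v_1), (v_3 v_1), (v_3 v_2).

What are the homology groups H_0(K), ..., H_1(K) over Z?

H_0 = Z,  H_1 = Z.

K has 4 vertices, 4 edges.
rank ∂_0 = 0, rank ∂_1 = 3 ⇒ b_0 = 4 − 0 − 3 = 1; all invariant factors of ∂_1 are 1 so no torsion. So H_0 ≅ Z.
rank ∂_1 = 3, rank ∂_2 = 0 ⇒ b_1 = 4 − 3 − 0 = 1. So H_1 ≅ Z.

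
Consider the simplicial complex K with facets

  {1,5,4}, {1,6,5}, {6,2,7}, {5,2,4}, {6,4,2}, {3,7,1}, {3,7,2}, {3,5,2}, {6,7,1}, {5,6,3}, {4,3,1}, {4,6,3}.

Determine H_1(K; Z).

Order the vertices as 1 < 2 < 3 < 4 < 5 < 6 < 7. Listing each simplex with vertices in this order, K has dimension 2 with simplices:

  0-simplices (7): [1], [2], [3], [4], [5], [6], [7]
  1-simplices (18): [1,3], [1,4], [1,5], [1,6], [1,7], [2,3], [2,4], [2,5], [2,6], [2,7], [3,4], [3,5], [3,6], [3,7], [4,5], [4,6], [5,6], [6,7]
  2-simplices (12): [1,3,4], [1,3,7], [1,4,5], [1,5,6], [1,6,7], [2,3,5], [2,3,7], [2,4,5], [2,4,6], [2,6,7], [3,4,6], [3,5,6]

giving chain groups C_0 ≅ Z^7, C_1 ≅ Z^18, C_2 ≅ Z^12.

The boundary map ∂_1: C_1 → C_0 is given by ∂[p,q] = [q] − [p]. For instance
  ∂[6,7] = [7] − [6].
As a 7×18 matrix over Z this has rank 6, with invariant factors (1,1,1,1,1,1).

The boundary map ∂_2: C_2 → C_1 sends each 2-simplex [p,q,r] to [q,r] − [p,r] + [p,q]. For instance
  ∂[2,4,5] = [4,5] − [2,5] + [2,4],
  ∂[3,5,6] = [5,6] − [3,6] + [3,5].
This gives a 18×12 integer matrix of rank 12; reducing to Smith normal form yields diagonal entries (1,1,1,1,1,1,1,1,1,1,1,2).

From H_k ≅ ker(∂_k) / im(∂_{k+1}) we obtain:

  H_1: rank ker ∂_1 − rank ∂_2 = (18 − 6) − 12 = 0, and ∂_2 has invariant factor 2 > 1, so H_1 ≅ Z_2.

H_1 ≅ Z_2.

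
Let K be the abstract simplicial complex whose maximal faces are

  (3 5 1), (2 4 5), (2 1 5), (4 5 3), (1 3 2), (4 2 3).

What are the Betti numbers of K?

b_0 = 1, b_1 = 0, b_2 = 1.

Order the vertices as 1 < 2 < 3 < 4 < 5. Listing each simplex with vertices in this order, K has dimension 2 with simplices:

  0-simplices (5): [1], [2], [3], [4], [5]
  1-simplices (9): [1,2], [1,3], [1,5], [2,3], [2,4], [2,5], [3,4], [3,5], [4,5]
  2-simplices (6): [1,2,3], [1,2,5], [1,3,5], [2,3,4], [2,4,5], [3,4,5]

giving chain groups C_0 ≅ Z^5, C_1 ≅ Z^9, C_2 ≅ Z^6.

The boundary map ∂_1: C_1 → C_0 sends each edge [p,q] (with p < q) to q − p.
This gives a 5×9 integer matrix of rank 4; reducing to Smith normal form yields diagonal entries (1,1,1,1).

∂_2: C_2 → C_1 sends each 2-simplex [p,q,r] to [q,r] − [p,r] + [p,q]. For instance
  ∂[2,3,4] = [3,4] − [2,4] + [2,3],
  ∂[1,2,3] = [2,3] − [1,3] + [1,2].
As a 9×6 matrix over Z this has rank 5, with invariant factors (1,1,1,1,1).

From H_k ≅ ker(∂_k) / im(∂_{k+1}) we obtain:

  H_0: rank C_0 − rank ∂_1 = 5 − 4 = 1, and the invariant factors of ∂_1 are all 1, so H_0 ≅ Z.
  H_1: rank ker ∂_1 − rank ∂_2 = (9 − 4) − 5 = 0, and the invariant factors of ∂_2 are all 1, so H_1 ≅ 0.
  H_2: rank ker ∂_2 − rank ∂_3 = (6 − 5) − 0 = 1, and there is no ∂_3, so H_2 ≅ Z.

As a check, the Euler characteristic is 5 − 9 + 6 = 2, which agrees with 1 − 0 + 1 = 2.

Hence the Betti numbers are b_0 = 1, b_1 = 0, b_2 = 1.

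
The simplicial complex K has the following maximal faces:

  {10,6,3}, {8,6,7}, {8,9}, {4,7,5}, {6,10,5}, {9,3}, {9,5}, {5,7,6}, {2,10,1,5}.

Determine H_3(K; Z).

K has 10 vertices, 19 edges, 9 triangles, 1 3-simplex.
rank ∂_3 = 1, rank ∂_4 = 0 ⇒ b_3 = 1 − 1 − 0 = 0. So H_3 ≅ 0.

H_3 = 0.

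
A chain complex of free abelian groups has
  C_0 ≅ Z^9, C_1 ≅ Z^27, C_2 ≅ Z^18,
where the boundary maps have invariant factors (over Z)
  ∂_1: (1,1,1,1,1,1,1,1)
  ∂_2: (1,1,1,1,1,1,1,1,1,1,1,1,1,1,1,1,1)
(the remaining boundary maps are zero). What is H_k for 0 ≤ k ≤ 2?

H_0: b_0 = 9 − 0 − 8 = 1; torsion from ∂_1 factors > 1: none. So H_0 ≅ Z.
H_1: b_1 = 27 − 8 − 17 = 2; torsion from ∂_2 factors > 1: none. So H_1 ≅ Z^2.
H_2: b_2 = 18 − 17 − 0 = 1; torsion from ∂_3 factors > 1: none. So H_2 ≅ Z.

H_0 ≅ Z,  H_1 ≅ Z^2,  H_2 ≅ Z.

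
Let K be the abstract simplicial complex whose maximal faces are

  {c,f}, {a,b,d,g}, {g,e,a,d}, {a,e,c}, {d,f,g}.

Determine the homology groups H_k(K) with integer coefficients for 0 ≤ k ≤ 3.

We work with the vertex ordering a < b < c < d < e < f < g. The simplices of K, each written with vertices in increasing order, are:

  0-simplices (7): a, b, c, d, e, f, g
  1-simplices (14): ab, ac, ad, ae, ag, bd, bg, ce, cf, de, df, dg, eg, fg
  2-simplices (9): abd, abg, ace, ade, adg, aeg, bdg, deg, dfg
  3-simplices (2): abdg, adeg

giving chain groups C_0 ≅ Z^7, C_1 ≅ Z^14, C_2 ≅ Z^9, C_3 ≅ Z^2.

Boundary ∂_1: C_1 → C_0 sends each edge [p,q] (with p < q) to q − p.
This gives a 7×14 integer matrix of rank 6; reducing to Smith normal form yields diagonal entries (1,1,1,1,1,1).

Boundary ∂_2: C_2 → C_1 acts by ∂[p,q,r] = [q,r] − [p,r] + [p,q]. For instance
  ∂deg = eg − dg + de,
  ∂ace = ce − ae + ac.
As a 14×9 matrix over Z this has rank 7, with invariant factors (1,1,1,1,1,1,1).

The boundary map ∂_3: C_3 → C_2 sends each 3-simplex σ to the alternating sum Σ_i (−1)^i (σ with its i-th vertex removed). For instance
  ∂adeg = deg − aeg + adg − ade,
  ∂abdg = bdg − adg + abg − abd.
The resulting 9×2 matrix has rank 2, and its Smith normal form has invariant factors (1,1).

From H_k ≅ ker(∂_k) / im(∂_{k+1}) we obtain:

  H_0: rank C_0 − rank ∂_1 = 7 − 6 = 1, and the invariant factors of ∂_1 are all 1, so H_0 ≅ Z.
  H_1: rank ker ∂_1 − rank ∂_2 = (14 − 6) − 7 = 1, and the invariant factors of ∂_2 are all 1, so H_1 ≅ Z.
  H_2: rank ker ∂_2 − rank ∂_3 = (9 − 7) − 2 = 0, and the invariant factors of ∂_3 are all 1, so H_2 ≅ 0.
  H_3: rank ker ∂_3 − rank ∂_4 = (2 − 2) − 0 = 0, and there is no ∂_4, so H_3 ≅ 0.

H_0 = Z,  H_1 = Z,  H_2 = 0,  H_3 = 0.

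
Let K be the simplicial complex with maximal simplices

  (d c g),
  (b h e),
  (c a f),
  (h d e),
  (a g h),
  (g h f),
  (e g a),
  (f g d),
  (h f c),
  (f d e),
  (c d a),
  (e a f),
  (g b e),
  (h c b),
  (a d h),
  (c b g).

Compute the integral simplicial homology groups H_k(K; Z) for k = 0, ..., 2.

We work with the vertex ordering a < b < c < d < e < f < g < h. The simplices of K, each written with vertices in increasing order, are:

  0-simplices (8): a, b, c, d, e, f, g, h
  1-simplices (24): ac, ad, ae, af, ag, ah, bc, be, bg, bh, cd, cf, cg, ch, de, df, dg, dh, ef, eg, eh, fg, fh, gh
  2-simplices (16): acd, acf, adh, aef, aeg, agh, bcg, bch, beg, beh, cdg, cfh, def, deh, dfg, fgh

Hence C_0 ≅ Z^8, C_1 ≅ Z^24, C_2 ≅ Z^16.

The boundary map ∂_1: C_1 → C_0 is given by ∂[p,q] = [q] − [p]. For instance
  ∂ah = h − a.
The resulting 8×24 matrix has rank 7, and its Smith normal form has invariant factors (1,1,1,1,1,1,1).

∂_2: C_2 → C_1 maps a triangle to the signed sum of its edges. For instance
  ∂deh = eh − dh + de,
  ∂agh = gh − ah + ag.
The resulting 24×16 matrix has rank 15, and its Smith normal form has invariant factors (1,1,1,1,1,1,1,1,1,1,1,1,1,1,1).

Now H_k = ker ∂_k / im ∂_{k+1}, so:

  H_0: rank C_0 − rank ∂_1 = 8 − 7 = 1, and the invariant factors of ∂_1 are all 1, so H_0 ≅ Z.
  H_1: rank ker ∂_1 − rank ∂_2 = (24 − 7) − 15 = 2, and the invariant factors of ∂_2 are all 1, so H_1 ≅ Z^2.
  H_2: rank ker ∂_2 − rank ∂_3 = (16 − 15) − 0 = 1, and there is no ∂_3, so H_2 ≅ Z.

As a check, the Euler characteristic is 8 − 24 + 16 = 0, which agrees with 1 − 2 + 1 = 0.
(K is a triangulation of the torus T^2.)

H_0 = Z,  H_1 = Z^2,  H_2 = Z.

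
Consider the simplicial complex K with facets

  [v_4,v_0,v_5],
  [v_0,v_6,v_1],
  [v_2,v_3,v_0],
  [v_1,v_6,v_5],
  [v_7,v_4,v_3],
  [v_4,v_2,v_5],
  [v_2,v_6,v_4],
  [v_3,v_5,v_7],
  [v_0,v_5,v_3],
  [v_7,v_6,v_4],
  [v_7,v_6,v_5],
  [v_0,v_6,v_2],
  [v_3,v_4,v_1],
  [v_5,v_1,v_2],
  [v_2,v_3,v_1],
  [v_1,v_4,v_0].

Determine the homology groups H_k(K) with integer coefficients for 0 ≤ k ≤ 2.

H_0 ≅ Z,  H_1 ≅ Z^2,  H_2 ≅ Z.

We work with the vertex ordering v_0 < v_1 < v_2 < v_3 < v_4 < v_5 < v_6 < v_7. The simplices of K, each written with vertices in increasing order, are:

  0-simplices (8): [v_0], [v_1], [v_2], [v_3], [v_4], [v_5], [v_6], [v_7]
  1-simplices (24): (24 of them)
  2-simplices (16): (16 of them)

so the chain groups are C_0 ≅ Z^8, C_1 ≅ Z^24, C_2 ≅ Z^16.

Boundary ∂_1: C_1 → C_0 maps an edge to its endpoints' difference, ∂[p,q] = q − p.
The resulting 8×24 matrix has rank 7, and its Smith normal form has invariant factors (1,1,1,1,1,1,1).

Boundary ∂_2: C_2 → C_1 sends each 2-simplex [p,q,r] to [q,r] − [p,r] + [p,q]. For instance
  ∂[v_3,v_4,v_7] = [v_4,v_7] − [v_3,v_7] + [v_3,v_4],
  ∂[v_0,v_3,v_5] = [v_3,v_5] − [v_0,v_5] + [v_0,v_3].
The 24×16 boundary matrix has rank 15 and Smith normal form diag(1,1,1,1,1,1,1,1,1,1,1,1,1,1,1).

Now H_k = ker ∂_k / im ∂_{k+1}, so:

  H_0: rank C_0 − rank ∂_1 = 8 − 7 = 1, and the invariant factors of ∂_1 are all 1, so H_0 ≅ Z.
  H_1: rank ker ∂_1 − rank ∂_2 = (24 − 7) − 15 = 2, and the invariant factors of ∂_2 are all 1, so H_1 ≅ Z^2.
  H_2: rank ker ∂_2 − rank ∂_3 = (16 − 15) − 0 = 1, and there is no ∂_3, so H_2 ≅ Z.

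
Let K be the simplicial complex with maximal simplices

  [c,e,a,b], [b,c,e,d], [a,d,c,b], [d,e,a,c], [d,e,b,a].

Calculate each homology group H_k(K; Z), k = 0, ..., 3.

Take the total order a < b < c < d < e on the vertex set. Then K (dimension 3) consists of the simplices:

  0-simplices (5): a, b, c, d, e
  1-simplices (10): ab, ac, ad, ae, bc, bd, be, cd, ce, de
  2-simplices (10): abc, abd, abe, acd, ace, ade, bcd, bce, bde, cde
  3-simplices (5): abcd, abce, abde, acde, bcde

Hence C_0 ≅ Z^5, C_1 ≅ Z^10, C_2 ≅ Z^10, C_3 ≅ Z^5.

The boundary map ∂_1: C_1 → C_0 sends each edge [p,q] (with p < q) to q − p. For instance
  ∂ac = c − a.
The 5×10 boundary matrix has rank 4 and Smith normal form diag(1,1,1,1).

The boundary map ∂_2: C_2 → C_1 maps a triangle to the signed sum of its edges. For instance
  ∂abd = bd − ad + ab,
  ∂cde = de − ce + cd.
The 10×10 boundary matrix has rank 6 and Smith normal form diag(1,1,1,1,1,1).

Boundary ∂_3: C_3 → C_2 sends each 3-simplex σ to the alternating sum Σ_i (−1)^i (σ with its i-th vertex removed). For instance
  ∂acde = cde − ade + ace − acd,
  ∂abce = bce − ace + abe − abc.
This gives a 10×5 integer matrix of rank 4; reducing to Smith normal form yields diagonal entries (1,1,1,1).

Now H_k = ker ∂_k / im ∂_{k+1}, so:

  H_0: rank C_0 − rank ∂_1 = 5 − 4 = 1, and the invariant factors of ∂_1 are all 1, so H_0 = Z.
  H_1: rank ker ∂_1 − rank ∂_2 = (10 − 4) − 6 = 0, and the invariant factors of ∂_2 are all 1, so H_1 = 0.
  H_2: rank ker ∂_2 − rank ∂_3 = (10 − 6) − 4 = 0, and the invariant factors of ∂_3 are all 1, so H_2 = 0.
  H_3: rank ker ∂_3 − rank ∂_4 = (5 − 4) − 0 = 1, and there is no ∂_4, so H_3 = Z.

(K is a triangulation of the 3-sphere S^3.)

H_0 = Z,  H_1 = 0,  H_2 = 0,  H_3 = Z.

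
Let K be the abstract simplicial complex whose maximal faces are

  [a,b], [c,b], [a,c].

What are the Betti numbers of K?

b_0 = 1, b_1 = 1.

K has 3 vertices, 3 edges.
rank ∂_0 = 0, rank ∂_1 = 2 ⇒ b_0 = 3 − 0 − 2 = 1; all invariant factors of ∂_1 are 1 so no torsion. So H_0 ≅ Z.
rank ∂_1 = 2, rank ∂_2 = 0 ⇒ b_1 = 3 − 2 − 0 = 1. So H_1 ≅ Z.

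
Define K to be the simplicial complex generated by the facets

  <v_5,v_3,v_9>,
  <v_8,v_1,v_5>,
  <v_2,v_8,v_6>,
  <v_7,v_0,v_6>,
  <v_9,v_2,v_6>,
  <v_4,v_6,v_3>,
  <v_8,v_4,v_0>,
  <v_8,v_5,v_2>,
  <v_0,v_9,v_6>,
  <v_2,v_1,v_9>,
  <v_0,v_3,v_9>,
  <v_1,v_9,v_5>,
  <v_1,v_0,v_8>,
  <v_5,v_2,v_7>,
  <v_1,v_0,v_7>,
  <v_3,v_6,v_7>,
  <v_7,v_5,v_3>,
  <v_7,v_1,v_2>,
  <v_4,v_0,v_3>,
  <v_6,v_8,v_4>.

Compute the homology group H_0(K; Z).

H_0 ≅ Z.

Fix the vertex order v_0 < v_1 < v_2 < v_3 < v_4 < v_5 < v_6 < v_7 < v_8 < v_9 and write every simplex with vertices in increasing order. Then dim K = 2 and the simplices of K are:

  0-simplices (10): [v_0], [v_1], [v_2], [v_3], [v_4], [v_5], [v_6], [v_7], [v_8], [v_9]
  1-simplices (30): (30 of them)
  2-simplices (20): (20 of them)

giving chain groups C_0 ≅ Z^10, C_1 ≅ Z^30, C_2 ≅ Z^20.

The boundary map ∂_1: C_1 → C_0 sends each edge [p,q] (with p < q) to q − p.
This gives a 10×30 integer matrix of rank 9; reducing to Smith normal form yields diagonal entries (1,1,1,1,1,1,1,1,1).

∂_2: C_2 → C_1 maps a triangle to the signed sum of its edges. For instance
  ∂[v_0,v_6,v_9] = [v_6,v_9] − [v_0,v_9] + [v_0,v_6],
  ∂[v_2,v_5,v_8] = [v_5,v_8] − [v_2,v_8] + [v_2,v_5].
This gives a 30×20 integer matrix of rank 20; reducing to Smith normal form yields diagonal entries (1,1,1,1,1,1,1,1,1,1,1,1,1,1,1,1,1,1,1,2).

Reading off H_k = ker ∂_k / im ∂_{k+1}:

  H_0: rank C_0 − rank ∂_1 = 10 − 9 = 1, and the invariant factors of ∂_1 are all 1, so H_0 ≅ Z.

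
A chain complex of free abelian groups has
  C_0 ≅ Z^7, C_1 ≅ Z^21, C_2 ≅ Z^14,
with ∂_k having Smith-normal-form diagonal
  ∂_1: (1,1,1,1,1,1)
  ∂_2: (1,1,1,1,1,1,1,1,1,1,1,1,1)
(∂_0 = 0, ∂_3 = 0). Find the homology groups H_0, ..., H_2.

H_0 = Z,  H_1 = Z^2,  H_2 = Z.

H_0: b_0 = 7 − 0 − 6 = 1; torsion from ∂_1 factors > 1: none. So H_0 = Z.
H_1: b_1 = 21 − 6 − 13 = 2; torsion from ∂_2 factors > 1: none. So H_1 = Z^2.
H_2: b_2 = 14 − 13 − 0 = 1; torsion from ∂_3 factors > 1: none. So H_2 = Z.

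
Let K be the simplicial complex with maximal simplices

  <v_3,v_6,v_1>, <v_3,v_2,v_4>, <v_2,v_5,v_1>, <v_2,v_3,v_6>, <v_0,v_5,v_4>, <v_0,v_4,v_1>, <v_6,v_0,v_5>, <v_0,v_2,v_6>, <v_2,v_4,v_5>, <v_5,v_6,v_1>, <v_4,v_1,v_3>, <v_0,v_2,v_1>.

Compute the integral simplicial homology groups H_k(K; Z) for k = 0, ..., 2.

Fix the vertex order v_0 < v_1 < v_2 < v_3 < v_4 < v_5 < v_6 and write every simplex with vertices in increasing order. Then dim K = 2 and the simplices of K are:

  0-simplices (7): [v_0], [v_1], [v_2], [v_3], [v_4], [v_5], [v_6]
  1-simplices (18): (18 of them)
  2-simplices (12): (12 of them)

so the chain groups are C_0 ≅ Z^7, C_1 ≅ Z^18, C_2 ≅ Z^12.

∂_1: C_1 → C_0 sends each edge [p,q] (with p < q) to q − p. For instance
  ∂[v_0,v_5] = [v_5] − [v_0].
As a 7×18 matrix over Z this has rank 6, with invariant factors (1,1,1,1,1,1).

The boundary map ∂_2: C_2 → C_1 sends each 2-simplex [p,q,r] to [q,r] − [p,r] + [p,q]. For instance
  ∂[v_2,v_3,v_4] = [v_3,v_4] − [v_2,v_4] + [v_2,v_3],
  ∂[v_0,v_1,v_2] = [v_1,v_2] − [v_0,v_2] + [v_0,v_1].
This gives a 18×12 integer matrix of rank 12; reducing to Smith normal form yields diagonal entries (1,1,1,1,1,1,1,1,1,1,1,2).

From H_k ≅ ker(∂_k) / im(∂_{k+1}) we obtain:

  H_0: rank C_0 − rank ∂_1 = 7 − 6 = 1, and the invariant factors of ∂_1 are all 1, so H_0 ≅ Z.
  H_1: rank ker ∂_1 − rank ∂_2 = (18 − 6) − 12 = 0, and ∂_2 has invariant factor 2 > 1, so H_1 ≅ Z/2.
  H_2: rank ker ∂_2 − rank ∂_3 = (12 − 12) − 0 = 0, and there is no ∂_3, so H_2 ≅ 0.

H_0 = Z,  H_1 = Z/2,  H_2 = 0.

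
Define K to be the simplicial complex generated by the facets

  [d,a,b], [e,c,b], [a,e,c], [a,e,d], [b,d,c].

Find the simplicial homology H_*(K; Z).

Take the total order a < b < c < d < e on the vertex set. Then K (dimension 2) consists of the simplices:

  0-simplices (5): a, b, c, d, e
  1-simplices (10): ab, ac, ad, ae, bc, bd, be, cd, ce, de
  2-simplices (5): abd, ace, ade, bcd, bce

giving chain groups C_0 ≅ Z^5, C_1 ≅ Z^10, C_2 ≅ Z^5.

Boundary ∂_1: C_1 → C_0 maps an edge to its endpoints' difference, ∂[p,q] = q − p. For instance
  ∂ad = d − a.
As a 5×10 matrix over Z this has rank 4, with invariant factors (1,1,1,1).

∂_2: C_2 → C_1 maps a triangle to the signed sum of its edges. For instance
  ∂ace = ce − ae + ac,
  ∂abd = bd − ad + ab.
As a 10×5 matrix over Z this has rank 5, with invariant factors (1,1,1,1,1).

Reading off H_k = ker ∂_k / im ∂_{k+1}:

  H_0: rank C_0 − rank ∂_1 = 5 − 4 = 1, and the invariant factors of ∂_1 are all 1, so H_0 ≅ Z.
  H_1: rank ker ∂_1 − rank ∂_2 = (10 − 4) − 5 = 1, and the invariant factors of ∂_2 are all 1, so H_1 ≅ Z.
  H_2: rank ker ∂_2 − rank ∂_3 = (5 − 5) − 0 = 0, and there is no ∂_3, so H_2 ≅ 0.

As a check, the Euler characteristic is 5 − 10 + 5 = 0, which agrees with 1 − 1 + 0 = 0.

H_0 ≅ Z,  H_1 ≅ Z,  H_2 = 0.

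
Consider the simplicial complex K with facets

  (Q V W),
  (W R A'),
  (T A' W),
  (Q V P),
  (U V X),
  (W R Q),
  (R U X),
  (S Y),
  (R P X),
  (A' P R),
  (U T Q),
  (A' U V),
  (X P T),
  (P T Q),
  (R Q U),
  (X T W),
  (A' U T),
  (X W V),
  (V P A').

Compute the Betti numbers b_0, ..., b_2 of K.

Order the vertices as P < Q < R < S < T < U < V < W < X < Y < A'. Listing each simplex with vertices in this order, K has dimension 2 with simplices:

  0-simplices (11): [P], [Q], [R], [S], [T], [U], [V], [W], [X], [Y], [A']
  1-simplices (28): (28 of them)
  2-simplices (18): (18 of them)

giving chain groups C_0 ≅ Z^11, C_1 ≅ Z^28, C_2 ≅ Z^18.

Boundary ∂_1: C_1 → C_0 maps an edge to its endpoints' difference, ∂[p,q] = q − p.
The 11×28 boundary matrix has rank 9 and Smith normal form diag(1,1,1,1,1,1,1,1,1).

The boundary map ∂_2: C_2 → C_1 sends each 2-simplex [p,q,r] to [q,r] − [p,r] + [p,q]. For instance
  ∂[P,Q,T] = [Q,T] − [P,T] + [P,Q],
  ∂[V,W,X] = [W,X] − [V,X] + [V,W].
The resulting 28×18 matrix has rank 17, and its Smith normal form has invariant factors (1,1,1,1,1,1,1,1,1,1,1,1,1,1,1,1,1).

From H_k ≅ ker(∂_k) / im(∂_{k+1}) we obtain:

  H_0: rank C_0 − rank ∂_1 = 11 − 9 = 2, and the invariant factors of ∂_1 are all 1, so H_0 ≅ Z^2.
  H_1: rank ker ∂_1 − rank ∂_2 = (28 − 9) − 17 = 2, and the invariant factors of ∂_2 are all 1, so H_1 ≅ Z^2.
  H_2: rank ker ∂_2 − rank ∂_3 = (18 − 17) − 0 = 1, and there is no ∂_3, so H_2 ≅ Z.

As a check, the Euler characteristic is 11 − 28 + 18 = 1, which agrees with 2 − 2 + 1 = 1.

Hence the Betti numbers are b_0 = 2, b_1 = 2, b_2 = 1.

b_0 = 2, b_1 = 2, b_2 = 1.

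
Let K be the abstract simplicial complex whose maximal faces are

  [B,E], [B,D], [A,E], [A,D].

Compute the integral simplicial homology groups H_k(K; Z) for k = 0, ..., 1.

We work with the vertex ordering A < B < D < E. The simplices of K, each written with vertices in increasing order, are:

  0-simplices (4): A, B, D, E
  1-simplices (4): AD, AE, BD, BE

giving chain groups C_0 ≅ Z^4, C_1 ≅ Z^4.

The boundary map ∂_1: C_1 → C_0 is given by ∂[p,q] = [q] − [p].
This gives a 4×4 integer matrix of rank 3; reducing to Smith normal form yields diagonal entries (1,1,1).

Computing H_k = (kernel of ∂_k) / (image of ∂_{k+1}):

  H_0: rank C_0 − rank ∂_1 = 4 − 3 = 1, and the invariant factors of ∂_1 are all 1, so H_0 = Z.
  H_1: rank ker ∂_1 − rank ∂_2 = (4 − 3) − 0 = 1, and there is no ∂_2, so H_1 = Z.

H_0 ≅ Z,  H_1 ≅ Z.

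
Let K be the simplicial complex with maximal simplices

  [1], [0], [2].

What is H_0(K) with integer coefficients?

Take the total order 0 < 1 < 2 on the vertex set. Then K (dimension 0) consists of the simplices:

  0-simplices (3): [0], [1], [2]

Hence C_0 ≅ Z^3.

Reading off H_k = ker ∂_k / im ∂_{k+1}:

  H_0: rank C_0 − rank ∂_1 = 3 − 0 = 3, and there is no ∂_1, so H_0 ≅ Z^3.

(K is a triangulation of a set of 3 points.)

H_0 = Z^3.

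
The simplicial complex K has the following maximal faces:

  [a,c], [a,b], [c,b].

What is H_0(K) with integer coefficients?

H_0 = Z.

We work with the vertex ordering a < b < c. The simplices of K, each written with vertices in increasing order, are:

  0-simplices (3): a, b, c
  1-simplices (3): ab, ac, bc

giving chain groups C_0 ≅ Z^3, C_1 ≅ Z^3.

∂_1: C_1 → C_0 sends each edge [p,q] (with p < q) to q − p. For instance
  ∂bc = c − b.
The 3×3 boundary matrix has rank 2 and Smith normal form diag(1,1).

From H_k ≅ ker(∂_k) / im(∂_{k+1}) we obtain:

  H_0: rank C_0 − rank ∂_1 = 3 − 2 = 1, and the invariant factors of ∂_1 are all 1, so H_0 ≅ Z.

(K is a triangulation of the circle S^1.)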